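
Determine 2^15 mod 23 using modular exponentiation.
Using repeated squaring. 15 = 8 + 4 + 2 + 1 (binary 1111). Repeated squaring mod 23: 2^1 ≡ 2; 2^2 ≡ 2² = 4 ≡ 4; 2^4 ≡ 4² = 16 ≡ 16; 2^8 ≡ 16² = 256 ≡ 3. Multiply: 2^15 = 2^8 × 2^4 × 2^2 × 2^1 ≡ 3 × 16 × 4 × 2 (mod 23): 3 × 16 = 48 ≡ 2; 2 × 4 = 8 ≡ 8; 8 × 2 = 16 ≡ 16. So 2^15 ≡ 16 (mod 23).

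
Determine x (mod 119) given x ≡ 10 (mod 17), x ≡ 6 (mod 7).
27

Using the Chinese Remainder Theorem:
M = product of moduli = 119
For equation 1: M_1 = 7, 7 ≡ 7 (mod 17), inverse of 7 mod 17 is 5 (check: 7 × 5 = 35 ≡ 1 (mod 17))
For equation 2: M_2 = 17, 17 ≡ 3 (mod 7), inverse of 17 mod 7 is 5 (check: 3 × 5 = 15 ≡ 1 (mod 7))
Combine: x ≡ Σ r_i×M_i×(M_i⁻¹ mod m_i) = 10×7×5 + 6×17×5 = 350 + 510 = 860
860 mod 119 = 27
x ≡ 27 (mod 119)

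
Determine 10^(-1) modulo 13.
10^(-1) ≡ 4 (mod 13). Verification: 10 × 4 = 40 ≡ 1 (mod 13)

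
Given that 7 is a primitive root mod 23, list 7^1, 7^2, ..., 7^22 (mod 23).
g^1, g^2, ..., g^{22} mod 23: {7, 3, 21, 9, 17, 4, 5, 12, 15, 13, 22, 16, 20, 2, 14, 6, 19, 18, 11, 8, 10, 1}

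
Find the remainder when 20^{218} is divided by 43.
By Fermat: 20^{42} ≡ 1 (mod 43). 218 = 5×42 + 8. So 20^{218} ≡ 20^{8} ≡ 9 (mod 43)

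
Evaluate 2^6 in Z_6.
6 = 4 + 2 (binary 110). Repeated squaring mod 6: 2^1 ≡ 2; 2^2 ≡ 2² = 4 ≡ 4; 2^4 ≡ 4² = 16 ≡ 4. Multiply: 2^6 = 2^4 × 2^2 ≡ 4 × 4 (mod 6): 4 × 4 = 16 ≡ 4. So 2^6 ≡ 4 (mod 6).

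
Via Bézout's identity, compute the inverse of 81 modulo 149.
Extended GCD: 81(46) + 149(-25) = 1. So 81^(-1) ≡ 46 ≡ 46 (mod 149). Verify: 81 × 46 = 3726 ≡ 1 (mod 149)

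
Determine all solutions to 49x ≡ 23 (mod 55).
42

Since gcd(49, 55) = 1 divides 23, a solution exists.
Multiply both sides by the inverse of 49 mod 55:
  49^(-1) mod 55 = 9
  x ≡ 9 × 23 ≡ 207 ≡ 42 (mod 55)
Verification: 49 × 42 = 2058 = 37 × 55 + 23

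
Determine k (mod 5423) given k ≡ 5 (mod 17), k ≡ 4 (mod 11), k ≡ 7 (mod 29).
906

Using the Chinese Remainder Theorem:
M = product of moduli = 5423
For equation 1: M_1 = 319, 319 ≡ 13 (mod 17), inverse of 319 mod 17 is 4 (check: 13 × 4 = 52 ≡ 1 (mod 17))
For equation 2: M_2 = 493, 493 ≡ 9 (mod 11), inverse of 493 mod 11 is 5 (check: 9 × 5 = 45 ≡ 1 (mod 11))
For equation 3: M_3 = 187, 187 ≡ 13 (mod 29), inverse of 187 mod 29 is 9 (check: 13 × 9 = 117 ≡ 1 (mod 29))
Combine: k ≡ Σ r_i×M_i×(M_i⁻¹ mod m_i) = 5×319×4 + 4×493×5 + 7×187×9 = 6380 + 9860 + 11781 = 28021
28021 mod 5423 = 906
k ≡ 906 (mod 5423)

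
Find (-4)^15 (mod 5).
Using Fermat: (-4)^{4} ≡ 1 (mod 5). 15 ≡ 3 (mod 4). So (-4)^{15} ≡ (-4)^{3} ≡ 1 (mod 5)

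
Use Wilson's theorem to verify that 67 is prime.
(66)! mod 67 = 66. Since this equals -1 (mod 67), Wilson confirms 67 is prime.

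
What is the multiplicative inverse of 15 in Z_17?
15^(-1) ≡ 8 (mod 17). Verification: 15 × 8 = 120 ≡ 1 (mod 17)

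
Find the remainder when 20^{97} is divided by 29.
By Fermat: 20^{28} ≡ 1 (mod 29). 97 = 3×28 + 13. So 20^{97} ≡ 20^{13} ≡ 16 (mod 29)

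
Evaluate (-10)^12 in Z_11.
Using Fermat: (-10)^{10} ≡ 1 (mod 11). 12 ≡ 2 (mod 10). So (-10)^{12} ≡ (-10)^{2} ≡ 1 (mod 11)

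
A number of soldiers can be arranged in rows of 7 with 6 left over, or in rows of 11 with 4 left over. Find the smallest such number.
M = 7 × 11 = 77. M₁ = 11, y₁ ≡ 2 (mod 7). M₂ = 7, y₂ ≡ 8 (mod 11). x = 6×11×2 + 4×7×8 ≡ 48 (mod 77). The smallest positive such number is 48.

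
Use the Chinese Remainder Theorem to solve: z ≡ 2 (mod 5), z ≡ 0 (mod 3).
M = 5 × 3 = 15. M₁ = 3, y₁ ≡ 2 (mod 5). M₂ = 5, y₂ ≡ 2 (mod 3). z = 2×3×2 + 0×5×2 ≡ 12 (mod 15)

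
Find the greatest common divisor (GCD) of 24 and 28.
4

Using the Euclidean algorithm:
24 = 0 × 28 + 24
28 = 1 × 24 + 4
24 = 6 × 4 + 0

GCD(24, 28) = 4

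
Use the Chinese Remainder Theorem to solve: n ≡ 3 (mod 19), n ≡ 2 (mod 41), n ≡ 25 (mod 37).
3651

Using the Chinese Remainder Theorem:
M = product of moduli = 28823
For equation 1: M_1 = 1517, 1517 ≡ 16 (mod 19), inverse of 1517 mod 19 is 6 (check: 16 × 6 = 96 ≡ 1 (mod 19))
For equation 2: M_2 = 703, 703 ≡ 6 (mod 41), inverse of 703 mod 41 is 7 (check: 6 × 7 = 42 ≡ 1 (mod 41))
For equation 3: M_3 = 779, 779 ≡ 2 (mod 37), inverse of 779 mod 37 is 19 (check: 2 × 19 = 38 ≡ 1 (mod 37))
Combine: n ≡ Σ r_i×M_i×(M_i⁻¹ mod m_i) = 3×1517×6 + 2×703×7 + 25×779×19 = 27306 + 9842 + 370025 = 407173
407173 mod 28823 = 3651
n ≡ 3651 (mod 28823)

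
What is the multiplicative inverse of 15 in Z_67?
15^(-1) ≡ 9 (mod 67). Verification: 15 × 9 = 135 ≡ 1 (mod 67)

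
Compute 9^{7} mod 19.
4

Using successive squaring:
Binary expansion of 7: 111
Powers of 9 mod 19 (each is the square of the previous):
  9^1 ≡ 9 (mod 19)
  9^2 ≡ 9² = 81 ≡ 5 (mod 19)
  9^4 ≡ 5² = 25 ≡ 6 (mod 19)
7 = 4 + 2 + 1, so 9^7 = 9^4 × 9^2 × 9^1 ≡ 6 × 5 × 9 (mod 19)
Multiplying step by step:
  6 × 5 = 30 ≡ 11 (mod 19)
  11 × 9 = 99 ≡ 4 (mod 19)
Result: 9^7 ≡ 4 (mod 19)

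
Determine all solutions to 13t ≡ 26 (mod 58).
2

Since gcd(13, 58) = 1 divides 26, a solution exists.
Multiply both sides by the inverse of 13 mod 58:
  13^(-1) mod 58 = 9
  x ≡ 9 × 26 ≡ 234 ≡ 2 (mod 58)
Verification: 13 × 2 = 26 = 0 × 58 + 26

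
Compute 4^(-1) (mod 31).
4^(-1) ≡ 8 (mod 31). Verification: 4 × 8 = 32 ≡ 1 (mod 31)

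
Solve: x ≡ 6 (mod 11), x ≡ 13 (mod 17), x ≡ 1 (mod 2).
M = 11 × 17 × 2 = 374. M₁ = 34, y₁ ≡ 1 (mod 11). M₂ = 22, y₂ ≡ 7 (mod 17). M₃ = 187, y₃ ≡ 1 (mod 2). x = 6×34×1 + 13×22×7 + 1×187×1 ≡ 149 (mod 374)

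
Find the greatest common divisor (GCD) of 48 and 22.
2

Using the Euclidean algorithm:
48 = 2 × 22 + 4
22 = 5 × 4 + 2
4 = 2 × 2 + 0

GCD(48, 22) = 2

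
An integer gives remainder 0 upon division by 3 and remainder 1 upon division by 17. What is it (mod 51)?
M = 3 × 17 = 51. M₁ = 17, y₁ ≡ 2 (mod 3). M₂ = 3, y₂ ≡ 6 (mod 17). x = 0×17×2 + 1×3×6 ≡ 18 (mod 51). The smallest positive such number is 18.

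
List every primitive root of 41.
Primitive roots mod 41: {6, 7, 11, 12, 13, 15, 17, 19, 22, 24, 26, 28, 29, 30, 34, 35}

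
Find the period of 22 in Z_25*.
Powers of 22 mod 25: 22^1≡22, 22^2≡9, 22^3≡23, 22^4≡6, 22^5≡7, 22^6≡4, 22^7≡13, 22^8≡11, 22^9≡17, 22^10≡24, 22^11≡3, 22^12≡16, 22^13≡2, 22^14≡19, 22^15≡18, 22^16≡21, 22^17≡12, 22^18≡14, 22^19≡8, 22^20≡1. Order = 20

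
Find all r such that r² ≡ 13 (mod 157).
The square roots of 13 mod 157 are 135 and 22. Verify: 135² = 18225 ≡ 13 (mod 157)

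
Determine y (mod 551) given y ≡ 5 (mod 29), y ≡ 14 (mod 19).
527

Using the Chinese Remainder Theorem:
M = product of moduli = 551
For equation 1: M_1 = 19, 19 ≡ 19 (mod 29), inverse of 19 mod 29 is 26 (check: 19 × 26 = 494 ≡ 1 (mod 29))
For equation 2: M_2 = 29, 29 ≡ 10 (mod 19), inverse of 29 mod 19 is 2 (check: 10 × 2 = 20 ≡ 1 (mod 19))
Combine: y ≡ Σ r_i×M_i×(M_i⁻¹ mod m_i) = 5×19×26 + 14×29×2 = 2470 + 812 = 3282
3282 mod 551 = 527
y ≡ 527 (mod 551)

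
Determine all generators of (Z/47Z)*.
Primitive roots mod 47: {5, 10, 11, 13, 15, 19, 20, 22, 23, 26, 29, 30, 31, 33, 35, 38, 39, 40, 41, 43, 44, 45}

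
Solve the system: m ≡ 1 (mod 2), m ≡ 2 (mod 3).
M = 2 × 3 = 6. M₁ = 3, y₁ ≡ 1 (mod 2). M₂ = 2, y₂ ≡ 2 (mod 3). m = 1×3×1 + 2×2×2 ≡ 5 (mod 6)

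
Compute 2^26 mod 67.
Using repeated squaring. 26 = 16 + 8 + 2 (binary 11010). Repeated squaring mod 67: 2^1 ≡ 2; 2^2 ≡ 2² = 4 ≡ 4; 2^4 ≡ 4² = 16 ≡ 16; 2^8 ≡ 16² = 256 ≡ 55; 2^16 ≡ 55² = 3025 ≡ 10. Multiply: 2^26 = 2^16 × 2^8 × 2^2 ≡ 10 × 55 × 4 (mod 67): 10 × 55 = 550 ≡ 14; 14 × 4 = 56 ≡ 56. So 2^26 ≡ 56 (mod 67).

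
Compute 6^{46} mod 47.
1

Using successive squaring:
Binary expansion of 46: 101110
Powers of 6 mod 47 (each is the square of the previous):
  6^1 ≡ 6 (mod 47)
  6^2 ≡ 6² = 36 ≡ 36 (mod 47)
  6^4 ≡ 36² = 1296 ≡ 27 (mod 47)
  6^8 ≡ 27² = 729 ≡ 24 (mod 47)
  6^16 ≡ 24² = 576 ≡ 12 (mod 47)
  6^32 ≡ 12² = 144 ≡ 3 (mod 47)
46 = 32 + 8 + 4 + 2, so 6^46 = 6^32 × 6^8 × 6^4 × 6^2 ≡ 3 × 24 × 27 × 36 (mod 47)
Multiplying step by step:
  3 × 24 = 72 ≡ 25 (mod 47)
  25 × 27 = 675 ≡ 17 (mod 47)
  17 × 36 = 612 ≡ 1 (mod 47)
Result: 6^46 ≡ 1 (mod 47)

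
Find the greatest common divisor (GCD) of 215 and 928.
1

Using the Euclidean algorithm:
215 = 0 × 928 + 215
928 = 4 × 215 + 68
215 = 3 × 68 + 11
68 = 6 × 11 + 2
11 = 5 × 2 + 1
2 = 2 × 1 + 0

GCD(215, 928) = 1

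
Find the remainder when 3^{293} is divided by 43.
By Fermat: 3^{42} ≡ 1 (mod 43). 293 = 6×42 + 41. So 3^{293} ≡ 3^{41} ≡ 29 (mod 43)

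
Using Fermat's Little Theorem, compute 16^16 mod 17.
By Fermat's Little Theorem, 16^{16} ≡ 1 (mod 17) since 17 is prime and gcd(16, 17) = 1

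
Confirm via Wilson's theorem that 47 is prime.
(46)! mod 47 = 46. Since this equals -1 (mod 47), Wilson confirms 47 is prime.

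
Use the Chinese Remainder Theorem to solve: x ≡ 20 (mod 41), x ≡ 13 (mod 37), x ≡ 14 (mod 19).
14739

Using the Chinese Remainder Theorem:
M = product of moduli = 28823
For equation 1: M_1 = 703, 703 ≡ 6 (mod 41), inverse of 703 mod 41 is 7 (check: 6 × 7 = 42 ≡ 1 (mod 41))
For equation 2: M_2 = 779, 779 ≡ 2 (mod 37), inverse of 779 mod 37 is 19 (check: 2 × 19 = 38 ≡ 1 (mod 37))
For equation 3: M_3 = 1517, 1517 ≡ 16 (mod 19), inverse of 1517 mod 19 is 6 (check: 16 × 6 = 96 ≡ 1 (mod 19))
Combine: x ≡ Σ r_i×M_i×(M_i⁻¹ mod m_i) = 20×703×7 + 13×779×19 + 14×1517×6 = 98420 + 192413 + 127428 = 418261
418261 mod 28823 = 14739
x ≡ 14739 (mod 28823)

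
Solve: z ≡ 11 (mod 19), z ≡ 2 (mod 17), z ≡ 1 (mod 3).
M = 19 × 17 × 3 = 969. M₁ = 51, y₁ ≡ 3 (mod 19). M₂ = 57, y₂ ≡ 3 (mod 17). M₃ = 323, y₃ ≡ 2 (mod 3). z = 11×51×3 + 2×57×3 + 1×323×2 ≡ 733 (mod 969)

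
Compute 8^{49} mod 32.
0

Using successive squaring:
Binary expansion of 49: 110001
Powers of 8 mod 32 (each is the square of the previous):
  8^1 ≡ 8 (mod 32)
  8^2 ≡ 8² = 64 ≡ 0 (mod 32)
  8^4 ≡ 0² = 0 ≡ 0 (mod 32)
  8^8 ≡ 0² = 0 ≡ 0 (mod 32)
  8^16 ≡ 0² = 0 ≡ 0 (mod 32)
  8^32 ≡ 0² = 0 ≡ 0 (mod 32)
49 = 32 + 16 + 1, so 8^49 = 8^32 × 8^16 × 8^1 ≡ 0 × 0 × 8 (mod 32)
Multiplying step by step:
  0 × 0 = 0 ≡ 0 (mod 32)
  0 × 8 = 0 ≡ 0 (mod 32)
Result: 8^49 ≡ 0 (mod 32)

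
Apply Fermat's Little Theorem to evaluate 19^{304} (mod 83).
37

By Fermat's Little Theorem, a^(p-1) ≡ 1 (mod p) for prime p and gcd(a, p) = 1
Here p = 83, so 19^82 ≡ 1 (mod 83)
We can reduce the exponent: 304 mod 82 = 58
So 19^304 ≡ 19^58 (mod 83)
Computing: 19^58 mod 83 = 37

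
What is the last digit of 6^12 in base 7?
Using Fermat: 6^{6} ≡ 1 (mod 7). 12 ≡ 0 (mod 6). So 6^{12} ≡ 6^{0} ≡ 1 (mod 7)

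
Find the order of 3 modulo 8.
Powers of 3 mod 8: 3^1≡3, 3^2≡1. Order = 2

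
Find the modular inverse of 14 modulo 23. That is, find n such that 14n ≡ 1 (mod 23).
5

Using Extended Euclidean Algorithm:
gcd(14, 23) = 1
Bezout coefficients: 14 × 5 + 23 × -3 = 1
So 14 × 5 ≡ 1 (mod 23)
The inverse is 5 mod 23 = 5
Verification: 14 × 5 = 70 = 3 × 23 + 1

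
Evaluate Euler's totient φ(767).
696

Prime factorization: 767 = 13 × 59
Using the formula φ(n) = n × Π(1 - 1/p) for each prime factor p:
φ(767) = 767 × (1 - 1/13) × (1 - 1/59)
φ(767) = 696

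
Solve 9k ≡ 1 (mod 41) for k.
32

Using Extended Euclidean Algorithm:
gcd(9, 41) = 1
Bezout coefficients: 9 × -9 + 41 × 2 = 1
So 9 × -9 ≡ 1 (mod 41)
The inverse is -9 mod 41 = 32
Verification: 9 × 32 = 288 = 7 × 41 + 1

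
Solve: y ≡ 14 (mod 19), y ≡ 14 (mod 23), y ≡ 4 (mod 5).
M = 19 × 23 × 5 = 2185. M₁ = 115, y₁ ≡ 1 (mod 19). M₂ = 95, y₂ ≡ 8 (mod 23). M₃ = 437, y₃ ≡ 3 (mod 5). y = 14×115×1 + 14×95×8 + 4×437×3 ≡ 14 (mod 2185)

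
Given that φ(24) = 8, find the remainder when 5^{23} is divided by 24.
By Euler: 5^{8} ≡ 1 (mod 24) since gcd(5, 24) = 1. 23 = 2×8 + 7. So 5^{23} ≡ 5^{7} ≡ 5 (mod 24)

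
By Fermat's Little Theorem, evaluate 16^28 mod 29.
By Fermat's Little Theorem, 16^{28} ≡ 1 (mod 29) since 29 is prime and gcd(16, 29) = 1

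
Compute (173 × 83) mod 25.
9

(173 × 83) = 14359
14359 mod 25 = 9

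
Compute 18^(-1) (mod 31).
18^(-1) ≡ 19 (mod 31). Verification: 18 × 19 = 342 ≡ 1 (mod 31)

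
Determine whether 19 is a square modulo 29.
By Euler's criterion: 19^{14} ≡ 28 (mod 29). Since this equals -1 (≡ 28), 19 is not a QR.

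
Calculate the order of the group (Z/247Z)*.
216

Prime factorization: 247 = 13 × 19
Using the formula φ(n) = n × Π(1 - 1/p) for each prime factor p:
φ(247) = 247 × (1 - 1/13) × (1 - 1/19)
φ(247) = 216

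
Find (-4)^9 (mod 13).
(-4) ≡ 9 (mod 13). 9 = 8 + 1 (binary 1001). Repeated squaring mod 13: 9^1 ≡ 9; 9^2 ≡ 9² = 81 ≡ 3; 9^4 ≡ 3² = 9 ≡ 9; 9^8 ≡ 9² = 81 ≡ 3. Multiply: (-4)^9 ≡ 9^8 × 9^1 ≡ 3 × 9 (mod 13): 3 × 9 = 27 ≡ 1. So (-4)^9 ≡ 1 (mod 13).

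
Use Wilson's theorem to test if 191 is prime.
(190)! mod 191 = 190. Since 190 ≡ -1 (mod 191), 191 is prime.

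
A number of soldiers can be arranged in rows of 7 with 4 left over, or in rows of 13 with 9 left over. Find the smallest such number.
M = 7 × 13 = 91. M₁ = 13, y₁ ≡ 6 (mod 7). M₂ = 7, y₂ ≡ 2 (mod 13). m = 4×13×6 + 9×7×2 ≡ 74 (mod 91). The smallest positive such number is 74.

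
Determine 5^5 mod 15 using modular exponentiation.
5 = 4 + 1 (binary 101). Repeated squaring mod 15: 5^1 ≡ 5; 5^2 ≡ 5² = 25 ≡ 10; 5^4 ≡ 10² = 100 ≡ 10. Multiply: 5^5 = 5^4 × 5^1 ≡ 10 × 5 (mod 15): 10 × 5 = 50 ≡ 5. So 5^5 ≡ 5 (mod 15).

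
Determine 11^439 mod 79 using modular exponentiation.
Using Fermat: 11^{78} ≡ 1 (mod 79). 439 ≡ 49 (mod 78). So 11^{439} ≡ 11^{49} ≡ 31 (mod 79)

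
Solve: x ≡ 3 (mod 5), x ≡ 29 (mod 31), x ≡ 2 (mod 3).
M = 5 × 31 × 3 = 465. M₁ = 93, y₁ ≡ 2 (mod 5). M₂ = 15, y₂ ≡ 29 (mod 31). M₃ = 155, y₃ ≡ 2 (mod 3). x = 3×93×2 + 29×15×29 + 2×155×2 ≡ 308 (mod 465)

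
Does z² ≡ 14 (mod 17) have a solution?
By Euler's criterion: 14^{8} ≡ 16 (mod 17). Since this equals -1 (≡ 16), 14 is not a QR.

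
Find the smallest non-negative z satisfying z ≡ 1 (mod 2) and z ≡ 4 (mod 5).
M = 2 × 5 = 10. M₁ = 5, y₁ ≡ 1 (mod 2). M₂ = 2, y₂ ≡ 3 (mod 5). z = 1×5×1 + 4×2×3 ≡ 9 (mod 10)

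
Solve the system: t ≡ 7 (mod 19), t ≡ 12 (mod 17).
M = 19 × 17 = 323. M₁ = 17, y₁ ≡ 9 (mod 19). M₂ = 19, y₂ ≡ 9 (mod 17). t = 7×17×9 + 12×19×9 ≡ 216 (mod 323)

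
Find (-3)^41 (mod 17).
Using Fermat: (-3)^{16} ≡ 1 (mod 17). 41 ≡ 9 (mod 16). So (-3)^{41} ≡ (-3)^{9} ≡ 3 (mod 17)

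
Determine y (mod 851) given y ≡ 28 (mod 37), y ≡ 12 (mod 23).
472

Using the Chinese Remainder Theorem:
M = product of moduli = 851
For equation 1: M_1 = 23, 23 ≡ 23 (mod 37), inverse of 23 mod 37 is 29 (check: 23 × 29 = 667 ≡ 1 (mod 37))
For equation 2: M_2 = 37, 37 ≡ 14 (mod 23), inverse of 37 mod 23 is 5 (check: 14 × 5 = 70 ≡ 1 (mod 23))
Combine: y ≡ Σ r_i×M_i×(M_i⁻¹ mod m_i) = 28×23×29 + 12×37×5 = 18676 + 2220 = 20896
20896 mod 851 = 472
y ≡ 472 (mod 851)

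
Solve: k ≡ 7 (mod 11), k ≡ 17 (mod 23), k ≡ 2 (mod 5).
M = 11 × 23 × 5 = 1265. M₁ = 115, y₁ ≡ 9 (mod 11). M₂ = 55, y₂ ≡ 18 (mod 23). M₃ = 253, y₃ ≡ 2 (mod 5). k = 7×115×9 + 17×55×18 + 2×253×2 ≡ 1052 (mod 1265)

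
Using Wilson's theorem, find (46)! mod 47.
By Wilson's theorem, (46)! ≡ -1 ≡ 46 (mod 47)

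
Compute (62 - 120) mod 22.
8

(62 - 120) = -58
-58 mod 22 = 8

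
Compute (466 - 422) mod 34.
10

(466 - 422) = 44
44 mod 34 = 10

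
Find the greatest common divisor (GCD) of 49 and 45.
1

Using the Euclidean algorithm:
49 = 1 × 45 + 4
45 = 11 × 4 + 1
4 = 4 × 1 + 0

GCD(49, 45) = 1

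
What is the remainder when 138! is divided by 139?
By Wilson's theorem, (138)! ≡ -1 ≡ 138 (mod 139)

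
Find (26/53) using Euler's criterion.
(26/53) = 26^{26} mod 53 = -1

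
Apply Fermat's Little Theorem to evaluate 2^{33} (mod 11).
8

By Fermat's Little Theorem, a^(p-1) ≡ 1 (mod p) for prime p and gcd(a, p) = 1
Here p = 11, so 2^10 ≡ 1 (mod 11)
We can reduce the exponent: 33 mod 10 = 3
So 2^33 ≡ 2^3 (mod 11)
Computing: 2^3 mod 11 = 8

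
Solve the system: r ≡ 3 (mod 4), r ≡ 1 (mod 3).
M = 4 × 3 = 12. M₁ = 3, y₁ ≡ 3 (mod 4). M₂ = 4, y₂ ≡ 1 (mod 3). r = 3×3×3 + 1×4×1 ≡ 7 (mod 12)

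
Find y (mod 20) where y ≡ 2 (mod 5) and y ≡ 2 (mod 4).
M = 5 × 4 = 20. M₁ = 4, y₁ ≡ 4 (mod 5). M₂ = 5, y₂ ≡ 1 (mod 4). y = 2×4×4 + 2×5×1 ≡ 2 (mod 20)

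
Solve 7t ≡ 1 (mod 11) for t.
8

Using Extended Euclidean Algorithm:
gcd(7, 11) = 1
Bezout coefficients: 7 × -3 + 11 × 2 = 1
So 7 × -3 ≡ 1 (mod 11)
The inverse is -3 mod 11 = 8
Verification: 7 × 8 = 56 = 5 × 11 + 1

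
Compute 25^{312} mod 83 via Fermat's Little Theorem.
31

By Fermat's Little Theorem, a^(p-1) ≡ 1 (mod p) for prime p and gcd(a, p) = 1
Here p = 83, so 25^82 ≡ 1 (mod 83)
We can reduce the exponent: 312 mod 82 = 66
So 25^312 ≡ 25^66 (mod 83)
Computing: 25^66 mod 83 = 31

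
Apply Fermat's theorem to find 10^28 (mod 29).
By Fermat's Little Theorem, 10^{28} ≡ 1 (mod 29) since 29 is prime and gcd(10, 29) = 1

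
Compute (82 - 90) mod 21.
13

(82 - 90) = -8
-8 mod 21 = 13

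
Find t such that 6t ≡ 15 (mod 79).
42

Since gcd(6, 79) = 1 divides 15, a solution exists.
Multiply both sides by the inverse of 6 mod 79:
  6^(-1) mod 79 = 66
  x ≡ 66 × 15 ≡ 990 ≡ 42 (mod 79)
Verification: 6 × 42 = 252 = 3 × 79 + 15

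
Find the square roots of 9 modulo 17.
The square roots of 9 mod 17 are 14 and 3. Verify: 14² = 196 ≡ 9 (mod 17)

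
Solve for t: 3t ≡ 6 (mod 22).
2

Since gcd(3, 22) = 1 divides 6, a solution exists.
Multiply both sides by the inverse of 3 mod 22:
  3^(-1) mod 22 = 15
  x ≡ 15 × 6 ≡ 90 ≡ 2 (mod 22)
Verification: 3 × 2 = 6 = 0 × 22 + 6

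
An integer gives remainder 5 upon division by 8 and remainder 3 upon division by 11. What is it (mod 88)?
M = 8 × 11 = 88. M₁ = 11, y₁ ≡ 3 (mod 8). M₂ = 8, y₂ ≡ 7 (mod 11). r = 5×11×3 + 3×8×7 ≡ 69 (mod 88). The smallest positive such number is 69.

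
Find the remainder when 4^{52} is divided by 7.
By Fermat: 4^{6} ≡ 1 (mod 7). 52 = 8×6 + 4. So 4^{52} ≡ 4^{4} ≡ 4 (mod 7)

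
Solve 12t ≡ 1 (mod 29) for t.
17

Using Extended Euclidean Algorithm:
gcd(12, 29) = 1
Bezout coefficients: 12 × -12 + 29 × 5 = 1
So 12 × -12 ≡ 1 (mod 29)
The inverse is -12 mod 29 = 17
Verification: 12 × 17 = 204 = 7 × 29 + 1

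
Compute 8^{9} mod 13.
8

Using successive squaring:
Binary expansion of 9: 1001
Powers of 8 mod 13 (each is the square of the previous):
  8^1 ≡ 8 (mod 13)
  8^2 ≡ 8² = 64 ≡ 12 (mod 13)
  8^4 ≡ 12² = 144 ≡ 1 (mod 13)
  8^8 ≡ 1² = 1 ≡ 1 (mod 13)
9 = 8 + 1, so 8^9 = 8^8 × 8^1 ≡ 1 × 8 (mod 13)
Multiplying step by step:
  1 × 8 = 8 ≡ 8 (mod 13)
Result: 8^9 ≡ 8 (mod 13)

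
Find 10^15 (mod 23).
Using repeated squaring. 15 = 8 + 4 + 2 + 1 (binary 1111). Repeated squaring mod 23: 10^1 ≡ 10; 10^2 ≡ 10² = 100 ≡ 8; 10^4 ≡ 8² = 64 ≡ 18; 10^8 ≡ 18² = 324 ≡ 2. Multiply: 10^15 = 10^8 × 10^4 × 10^2 × 10^1 ≡ 2 × 18 × 8 × 10 (mod 23): 2 × 18 = 36 ≡ 13; 13 × 8 = 104 ≡ 12; 12 × 10 = 120 ≡ 5. So 10^15 ≡ 5 (mod 23).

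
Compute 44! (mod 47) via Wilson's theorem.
(46)! = (44)! × (45) × (46) ≡ -1 (mod 47). So (44)! ≡ -1 × [(46)(45)]^(-1) ≡ 23 (mod 47)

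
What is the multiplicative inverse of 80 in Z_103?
80^(-1) ≡ 94 (mod 103). Verification: 80 × 94 = 7520 ≡ 1 (mod 103)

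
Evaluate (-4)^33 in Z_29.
Using Fermat: (-4)^{28} ≡ 1 (mod 29). 33 ≡ 5 (mod 28). So (-4)^{33} ≡ (-4)^{5} ≡ 20 (mod 29)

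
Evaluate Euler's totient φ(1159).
1080

Prime factorization: 1159 = 19 × 61
Using the formula φ(n) = n × Π(1 - 1/p) for each prime factor p:
φ(1159) = 1159 × (1 - 1/19) × (1 - 1/61)
φ(1159) = 1080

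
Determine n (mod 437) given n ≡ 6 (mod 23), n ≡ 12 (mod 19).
259

Using the Chinese Remainder Theorem:
M = product of moduli = 437
For equation 1: M_1 = 19, 19 ≡ 19 (mod 23), inverse of 19 mod 23 is 17 (check: 19 × 17 = 323 ≡ 1 (mod 23))
For equation 2: M_2 = 23, 23 ≡ 4 (mod 19), inverse of 23 mod 19 is 5 (check: 4 × 5 = 20 ≡ 1 (mod 19))
Combine: n ≡ Σ r_i×M_i×(M_i⁻¹ mod m_i) = 6×19×17 + 12×23×5 = 1938 + 1380 = 3318
3318 mod 437 = 259
n ≡ 259 (mod 437)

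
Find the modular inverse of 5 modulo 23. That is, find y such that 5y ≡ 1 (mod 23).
14

Using Extended Euclidean Algorithm:
gcd(5, 23) = 1
Bezout coefficients: 5 × -9 + 23 × 2 = 1
So 5 × -9 ≡ 1 (mod 23)
The inverse is -9 mod 23 = 14
Verification: 5 × 14 = 70 = 3 × 23 + 1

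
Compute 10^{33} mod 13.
12

Using successive squaring:
Binary expansion of 33: 100001
Powers of 10 mod 13 (each is the square of the previous):
  10^1 ≡ 10 (mod 13)
  10^2 ≡ 10² = 100 ≡ 9 (mod 13)
  10^4 ≡ 9² = 81 ≡ 3 (mod 13)
  10^8 ≡ 3² = 9 ≡ 9 (mod 13)
  10^16 ≡ 9² = 81 ≡ 3 (mod 13)
  10^32 ≡ 3² = 9 ≡ 9 (mod 13)
33 = 32 + 1, so 10^33 = 10^32 × 10^1 ≡ 9 × 10 (mod 13)
Multiplying step by step:
  9 × 10 = 90 ≡ 12 (mod 13)
Result: 10^33 ≡ 12 (mod 13)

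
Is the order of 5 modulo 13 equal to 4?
Yes, ord_13(5) = 4.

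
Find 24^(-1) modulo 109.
50

Using Extended Euclidean Algorithm:
gcd(24, 109) = 1
Bezout coefficients: 24 × 50 + 109 × -11 = 1
So 24 × 50 ≡ 1 (mod 109)
The inverse is 50 mod 109 = 50
Verification: 24 × 50 = 1200 = 11 × 109 + 1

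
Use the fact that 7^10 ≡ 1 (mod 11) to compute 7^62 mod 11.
By Fermat: 7^{10} ≡ 1 (mod 11). 62 = 6×10 + 2. So 7^{62} ≡ 7^{2} ≡ 5 (mod 11)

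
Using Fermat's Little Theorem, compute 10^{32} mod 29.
24

By Fermat's Little Theorem, a^(p-1) ≡ 1 (mod p) for prime p and gcd(a, p) = 1
Here p = 29, so 10^28 ≡ 1 (mod 29)
We can reduce the exponent: 32 mod 28 = 4
So 10^32 ≡ 10^4 (mod 29)
Computing: 10^4 mod 29 = 24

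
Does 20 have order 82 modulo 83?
p - 1 = 82 has prime divisors 2, 41. Check 20^(82/q) mod 83 for each: 20^(82/2) = 20^41 ≡ 82, 20^(82/41) = 20^2 ≡ 68 (mod 83). None of these is 1, so 20 has order 82 = φ(83), so it is a primitive root mod 83.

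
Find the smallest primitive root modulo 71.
7

A primitive root g modulo p has order p-1 = 70
Prime divisors of 70: [2, 5, 7]
g is a primitive root iff g^(70/q) ≢ 1 (mod 71) for each prime divisor q
Testing small values:
  g = 2: 2^35 ≡ 1, 2^14 ≡ 54, 2^10 ≡ 30 (mod 71) → 2^35 ≡ 1, not primitive root
  g = 3: 3^35 ≡ 1, 3^14 ≡ 54, 3^10 ≡ 48 (mod 71) → 3^35 ≡ 1, not primitive root
  g = 4: 4^35 ≡ 1, 4^14 ≡ 5, 4^10 ≡ 48 (mod 71) → 4^35 ≡ 1, not primitive root
  g = 5: 5^35 ≡ 1, 5^14 ≡ 57, 5^10 ≡ 1 (mod 71) → 5^35 ≡ 1, not primitive root
  g = 6: 6^35 ≡ 1, 6^14 ≡ 5, 6^10 ≡ 20 (mod 71) → 6^35 ≡ 1, not primitive root
  g = 7: 7^35 ≡ 70, 7^14 ≡ 54, 7^10 ≡ 45 (mod 71) → none is 1, primitive root!
The smallest primitive root is 7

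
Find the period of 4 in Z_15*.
Powers of 4 mod 15: 4^1≡4, 4^2≡1. Order = 2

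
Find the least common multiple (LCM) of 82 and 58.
2378

First find GCD(82, 58) using the Euclidean algorithm:
82 = 1 × 58 + 24
58 = 2 × 24 + 10
24 = 2 × 10 + 4
10 = 2 × 4 + 2
4 = 2 × 2 + 0
GCD(82, 58) = 2

LCM formula: LCM(a, b) = (a × b) / GCD(a, b)
LCM(82, 58) = (82 × 58) / 2
LCM(82, 58) = 4756 / 2
LCM(82, 58) = 2378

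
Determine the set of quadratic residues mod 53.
QRs mod 53: {1, 4, 6, 7, 9, 10, 11, 13, 15, 16, 17, 24, 25, 28, 29, 36, 37, 38, 40, 42, 43, 44, 46, 47, 49, 52}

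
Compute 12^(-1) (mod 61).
56

Using Extended Euclidean Algorithm:
gcd(12, 61) = 1
Bezout coefficients: 12 × -5 + 61 × 1 = 1
So 12 × -5 ≡ 1 (mod 61)
The inverse is -5 mod 61 = 56
Verification: 12 × 56 = 672 = 11 × 61 + 1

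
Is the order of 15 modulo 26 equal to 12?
Yes, ord_26(15) = 12.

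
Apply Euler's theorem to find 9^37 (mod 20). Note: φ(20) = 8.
By Euler: 9^{8} ≡ 1 (mod 20) since gcd(9, 20) = 1. 37 = 4×8 + 5. So 9^{37} ≡ 9^{5} ≡ 9 (mod 20)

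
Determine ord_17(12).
Powers of 12 mod 17: 12^1≡12, 12^2≡8, 12^3≡11, 12^4≡13, 12^5≡3, 12^6≡2, 12^7≡7, 12^8≡16, 12^9≡5, 12^10≡9, 12^11≡6, 12^12≡4, 12^13≡14, 12^14≡15, 12^15≡10, 12^16≡1. Order = 16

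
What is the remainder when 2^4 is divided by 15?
4 = 4 (binary 100). Repeated squaring mod 15: 2^1 ≡ 2; 2^2 ≡ 2² = 4 ≡ 4; 2^4 ≡ 4² = 16 ≡ 1. So 2^4 ≡ 1 (mod 15).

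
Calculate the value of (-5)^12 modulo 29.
Using repeated squaring. (-5) ≡ 24 (mod 29). 12 = 8 + 4 (binary 1100). Repeated squaring mod 29: 24^1 ≡ 24; 24^2 ≡ 24² = 576 ≡ 25; 24^4 ≡ 25² = 625 ≡ 16; 24^8 ≡ 16² = 256 ≡ 24. Multiply: (-5)^12 ≡ 24^8 × 24^4 ≡ 24 × 16 (mod 29): 24 × 16 = 384 ≡ 7. So (-5)^12 ≡ 7 (mod 29).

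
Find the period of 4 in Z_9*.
Powers of 4 mod 9: 4^1≡4, 4^2≡7, 4^3≡1. Order = 3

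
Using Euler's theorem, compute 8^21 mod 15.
By Euler: 8^{8} ≡ 1 (mod 15) since gcd(8, 15) = 1. 21 = 2×8 + 5. So 8^{21} ≡ 8^{5} ≡ 8 (mod 15)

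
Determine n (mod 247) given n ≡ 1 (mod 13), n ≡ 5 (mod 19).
157

Using the Chinese Remainder Theorem:
M = product of moduli = 247
For equation 1: M_1 = 19, 19 ≡ 6 (mod 13), inverse of 19 mod 13 is 11 (check: 6 × 11 = 66 ≡ 1 (mod 13))
For equation 2: M_2 = 13, 13 ≡ 13 (mod 19), inverse of 13 mod 19 is 3 (check: 13 × 3 = 39 ≡ 1 (mod 19))
Combine: n ≡ Σ r_i×M_i×(M_i⁻¹ mod m_i) = 1×19×11 + 5×13×3 = 209 + 195 = 404
404 mod 247 = 157
n ≡ 157 (mod 247)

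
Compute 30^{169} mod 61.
26

Using successive squaring:
Binary expansion of 169: 10101001
Powers of 30 mod 61 (each is the square of the previous):
  30^1 ≡ 30 (mod 61)
  30^2 ≡ 30² = 900 ≡ 46 (mod 61)
  30^4 ≡ 46² = 2116 ≡ 42 (mod 61)
  30^8 ≡ 42² = 1764 ≡ 56 (mod 61)
  30^16 ≡ 56² = 3136 ≡ 25 (mod 61)
  30^32 ≡ 25² = 625 ≡ 15 (mod 61)
  30^64 ≡ 15² = 225 ≡ 42 (mod 61)
  30^128 ≡ 42² = 1764 ≡ 56 (mod 61)
169 = 128 + 32 + 8 + 1, so 30^169 = 30^128 × 30^32 × 30^8 × 30^1 ≡ 56 × 15 × 56 × 30 (mod 61)
Multiplying step by step:
  56 × 15 = 840 ≡ 47 (mod 61)
  47 × 56 = 2632 ≡ 9 (mod 61)
  9 × 30 = 270 ≡ 26 (mod 61)
Result: 30^169 ≡ 26 (mod 61)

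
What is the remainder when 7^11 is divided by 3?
Using Fermat: 7^{2} ≡ 1 (mod 3). 11 ≡ 1 (mod 2). So 7^{11} ≡ 7^{1} ≡ 1 (mod 3)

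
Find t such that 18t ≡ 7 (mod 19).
12

Since gcd(18, 19) = 1 divides 7, a solution exists.
Multiply both sides by the inverse of 18 mod 19:
  18^(-1) mod 19 = 18
  x ≡ 18 × 7 ≡ 126 ≡ 12 (mod 19)
Verification: 18 × 12 = 216 = 11 × 19 + 7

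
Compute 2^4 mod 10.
4 = 4 (binary 100). Repeated squaring mod 10: 2^1 ≡ 2; 2^2 ≡ 2² = 4 ≡ 4; 2^4 ≡ 4² = 16 ≡ 6. So 2^4 ≡ 6 (mod 10).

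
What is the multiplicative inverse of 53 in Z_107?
105

Using Extended Euclidean Algorithm:
gcd(53, 107) = 1
Bezout coefficients: 53 × -2 + 107 × 1 = 1
So 53 × -2 ≡ 1 (mod 107)
The inverse is -2 mod 107 = 105
Verification: 53 × 105 = 5565 = 52 × 107 + 1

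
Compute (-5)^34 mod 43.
Using repeated squaring. (-5) ≡ 38 (mod 43). 34 = 32 + 2 (binary 100010). Repeated squaring mod 43: 38^1 ≡ 38; 38^2 ≡ 38² = 1444 ≡ 25; 38^4 ≡ 25² = 625 ≡ 23; 38^8 ≡ 23² = 529 ≡ 13; 38^16 ≡ 13² = 169 ≡ 40; 38^32 ≡ 40² = 1600 ≡ 9. Multiply: (-5)^34 ≡ 38^32 × 38^2 ≡ 9 × 25 (mod 43): 9 × 25 = 225 ≡ 10. So (-5)^34 ≡ 10 (mod 43).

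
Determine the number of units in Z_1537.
1456

Prime factorization: 1537 = 29 × 53
Using the formula φ(n) = n × Π(1 - 1/p) for each prime factor p:
φ(1537) = 1537 × (1 - 1/29) × (1 - 1/53)
φ(1537) = 1456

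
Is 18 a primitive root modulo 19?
p - 1 = 18 has prime divisors 2, 3. Check 18^(18/q) mod 19 for each: 18^(18/2) = 18^9 ≡ 18, 18^(18/3) = 18^6 ≡ 1 (mod 19). Since 18^6 ≡ 1 (mod 19), the order of 18 divides 6 (in fact the order is 2) ≠ 18, so it is not a primitive root.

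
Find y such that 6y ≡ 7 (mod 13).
12

Since gcd(6, 13) = 1 divides 7, a solution exists.
Multiply both sides by the inverse of 6 mod 13:
  6^(-1) mod 13 = 11
  x ≡ 11 × 7 ≡ 77 ≡ 12 (mod 13)
Verification: 6 × 12 = 72 = 5 × 13 + 7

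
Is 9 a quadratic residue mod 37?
By Euler's criterion: 9^{18} ≡ 1 (mod 37). Since this equals 1, 9 is a QR.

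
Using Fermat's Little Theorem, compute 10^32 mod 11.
By Fermat: 10^{10} ≡ 1 (mod 11). 32 = 3×10 + 2. So 10^{32} ≡ 10^{2} ≡ 1 (mod 11)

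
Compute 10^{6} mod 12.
4

Using successive squaring:
Binary expansion of 6: 110
Powers of 10 mod 12 (each is the square of the previous):
  10^1 ≡ 10 (mod 12)
  10^2 ≡ 10² = 100 ≡ 4 (mod 12)
  10^4 ≡ 4² = 16 ≡ 4 (mod 12)
6 = 4 + 2, so 10^6 = 10^4 × 10^2 ≡ 4 × 4 (mod 12)
Multiplying step by step:
  4 × 4 = 16 ≡ 4 (mod 12)
Result: 10^6 ≡ 4 (mod 12)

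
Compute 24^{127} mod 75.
24

Using successive squaring:
Binary expansion of 127: 1111111
Powers of 24 mod 75 (each is the square of the previous):
  24^1 ≡ 24 (mod 75)
  24^2 ≡ 24² = 576 ≡ 51 (mod 75)
  24^4 ≡ 51² = 2601 ≡ 51 (mod 75)
  24^8 ≡ 51² = 2601 ≡ 51 (mod 75)
  24^16 ≡ 51² = 2601 ≡ 51 (mod 75)
  24^32 ≡ 51² = 2601 ≡ 51 (mod 75)
  24^64 ≡ 51² = 2601 ≡ 51 (mod 75)
127 = 64 + 32 + 16 + 8 + 4 + 2 + 1, so 24^127 = 24^64 × 24^32 × 24^16 × 24^8 × 24^4 × 24^2 × 24^1 ≡ 51 × 51 × 51 × 51 × 51 × 51 × 24 (mod 75)
Multiplying step by step:
  51 × 51 = 2601 ≡ 51 (mod 75)
  51 × 51 = 2601 ≡ 51 (mod 75)
  51 × 51 = 2601 ≡ 51 (mod 75)
  51 × 51 = 2601 ≡ 51 (mod 75)
  51 × 51 = 2601 ≡ 51 (mod 75)
  51 × 24 = 1224 ≡ 24 (mod 75)
Result: 24^127 ≡ 24 (mod 75)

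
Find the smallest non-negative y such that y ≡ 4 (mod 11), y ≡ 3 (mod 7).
59

Using the Chinese Remainder Theorem:
M = product of moduli = 77
For equation 1: M_1 = 7, 7 ≡ 7 (mod 11), inverse of 7 mod 11 is 8 (check: 7 × 8 = 56 ≡ 1 (mod 11))
For equation 2: M_2 = 11, 11 ≡ 4 (mod 7), inverse of 11 mod 7 is 2 (check: 4 × 2 = 8 ≡ 1 (mod 7))
Combine: y ≡ Σ r_i×M_i×(M_i⁻¹ mod m_i) = 4×7×8 + 3×11×2 = 224 + 66 = 290
290 mod 77 = 59
y ≡ 59 (mod 77)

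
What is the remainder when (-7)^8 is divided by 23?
(-7) ≡ 16 (mod 23). 8 = 8 (binary 1000). Repeated squaring mod 23: 16^1 ≡ 16; 16^2 ≡ 16² = 256 ≡ 3; 16^4 ≡ 3² = 9 ≡ 9; 16^8 ≡ 9² = 81 ≡ 12. So (-7)^8 ≡ 12 (mod 23).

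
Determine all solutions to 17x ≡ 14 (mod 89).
27

Since gcd(17, 89) = 1 divides 14, a solution exists.
Multiply both sides by the inverse of 17 mod 89:
  17^(-1) mod 89 = 21
  x ≡ 21 × 14 ≡ 294 ≡ 27 (mod 89)
Verification: 17 × 27 = 459 = 5 × 89 + 14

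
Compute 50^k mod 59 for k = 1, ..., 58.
g^1, g^2, ..., g^{58} mod 59: {50, 22, 38, 12, 10, 28, 43, 26, 2, 41, 44, 17, 24, 20, 56, 27, 52, 4, 23, 29, 34, 48, 40, 53, 54, 45, 8, 46, 58, 9, 37, 21, 47, 49, 31, 16, 33, 57, 18, 15, 42, 35, 39, 3, 32, 7, 55, 36, 30, 25, 11, 19, 6, 5, 14, 51, 13, 1}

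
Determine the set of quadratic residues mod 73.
QRs mod 73: {1, 2, 3, 4, 6, 8, 9, 12, 16, 18, 19, 23, 24, 25, 27, 32, 35, 36, 37, 38, 41, 46, 48, 49, 50, 54, 55, 57, 61, 64, 65, 67, 69, 70, 71, 72}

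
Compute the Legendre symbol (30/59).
(30/59) = 30^{29} mod 59 = -1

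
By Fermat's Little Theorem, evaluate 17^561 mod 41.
By Fermat: 17^{40} ≡ 1 (mod 41). 561 ≡ 1 (mod 40). So 17^{561} ≡ 17^{1} ≡ 17 (mod 41)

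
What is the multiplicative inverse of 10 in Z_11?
10^(-1) ≡ 10 (mod 11). Verification: 10 × 10 = 100 ≡ 1 (mod 11)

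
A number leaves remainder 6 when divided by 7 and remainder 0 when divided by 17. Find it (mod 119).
M = 7 × 17 = 119. M₁ = 17, y₁ ≡ 5 (mod 7). M₂ = 7, y₂ ≡ 5 (mod 17). n = 6×17×5 + 0×7×5 ≡ 34 (mod 119)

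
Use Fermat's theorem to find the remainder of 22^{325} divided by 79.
1

By Fermat's Little Theorem, a^(p-1) ≡ 1 (mod p) for prime p and gcd(a, p) = 1
Here p = 79, so 22^78 ≡ 1 (mod 79)
We can reduce the exponent: 325 mod 78 = 13
So 22^325 ≡ 22^13 (mod 79)
Computing: 22^13 mod 79 = 1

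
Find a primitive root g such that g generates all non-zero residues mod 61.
p - 1 = 60 has prime divisors 2, 3, 5. h is a primitive root mod 61 iff h^(60/q) ≢ 1 (mod 61) for each such q.
h = 2: 2^30 ≡ 60, 2^20 ≡ 47, 2^12 ≡ 9 (mod 61); none is 1, so 2 has order 60 and is a primitive root.
The smallest primitive root mod 61 is g = 2.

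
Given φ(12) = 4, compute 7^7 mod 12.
By Euler: 7^{4} ≡ 1 (mod 12) since gcd(7, 12) = 1. 7 = 1×4 + 3. So 7^{7} ≡ 7^{3} ≡ 7 (mod 12)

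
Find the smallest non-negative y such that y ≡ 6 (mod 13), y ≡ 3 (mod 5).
58

Using the Chinese Remainder Theorem:
M = product of moduli = 65
For equation 1: M_1 = 5, 5 ≡ 5 (mod 13), inverse of 5 mod 13 is 8 (check: 5 × 8 = 40 ≡ 1 (mod 13))
For equation 2: M_2 = 13, 13 ≡ 3 (mod 5), inverse of 13 mod 5 is 2 (check: 3 × 2 = 6 ≡ 1 (mod 5))
Combine: y ≡ Σ r_i×M_i×(M_i⁻¹ mod m_i) = 6×5×8 + 3×13×2 = 240 + 78 = 318
318 mod 65 = 58
y ≡ 58 (mod 65)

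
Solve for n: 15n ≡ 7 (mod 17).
5

Since gcd(15, 17) = 1 divides 7, a solution exists.
Multiply both sides by the inverse of 15 mod 17:
  15^(-1) mod 17 = 8
  x ≡ 8 × 7 ≡ 56 ≡ 5 (mod 17)
Verification: 15 × 5 = 75 = 4 × 17 + 7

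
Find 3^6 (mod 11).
6 = 4 + 2 (binary 110). Repeated squaring mod 11: 3^1 ≡ 3; 3^2 ≡ 3² = 9 ≡ 9; 3^4 ≡ 9² = 81 ≡ 4. Multiply: 3^6 = 3^4 × 3^2 ≡ 4 × 9 (mod 11): 4 × 9 = 36 ≡ 3. So 3^6 ≡ 3 (mod 11).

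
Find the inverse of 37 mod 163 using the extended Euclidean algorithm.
Extended GCD: 37(-22) + 163(5) = 1. So 37^(-1) ≡ 141 ≡ 141 (mod 163). Verify: 37 × 141 = 5217 ≡ 1 (mod 163)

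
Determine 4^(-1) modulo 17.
4^(-1) ≡ 13 (mod 17). Verification: 4 × 13 = 52 ≡ 1 (mod 17)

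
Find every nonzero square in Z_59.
QRs mod 59: {1, 3, 4, 5, 7, 9, 12, 15, 16, 17, 19, 20, 21, 22, 25, 26, 27, 28, 29, 35, 36, 41, 45, 46, 48, 49, 51, 53, 57}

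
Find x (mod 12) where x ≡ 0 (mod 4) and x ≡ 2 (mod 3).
M = 4 × 3 = 12. M₁ = 3, y₁ ≡ 3 (mod 4). M₂ = 4, y₂ ≡ 1 (mod 3). x = 0×3×3 + 2×4×1 ≡ 8 (mod 12)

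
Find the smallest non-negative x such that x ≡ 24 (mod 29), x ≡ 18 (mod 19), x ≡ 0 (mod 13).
2431

Using the Chinese Remainder Theorem:
M = product of moduli = 7163
For equation 1: M_1 = 247, 247 ≡ 15 (mod 29), inverse of 247 mod 29 is 2 (check: 15 × 2 = 30 ≡ 1 (mod 29))
For equation 2: M_2 = 377, 377 ≡ 16 (mod 19), inverse of 377 mod 19 is 6 (check: 16 × 6 = 96 ≡ 1 (mod 19))
For equation 3: M_3 = 551, 551 ≡ 5 (mod 13), inverse of 551 mod 13 is 8 (check: 5 × 8 = 40 ≡ 1 (mod 13))
Combine: x ≡ Σ r_i×M_i×(M_i⁻¹ mod m_i) = 24×247×2 + 18×377×6 + 0×551×8 = 11856 + 40716 + 0 = 52572
52572 mod 7163 = 2431
x ≡ 2431 (mod 7163)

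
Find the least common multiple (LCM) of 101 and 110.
11110

First find GCD(101, 110) using the Euclidean algorithm:
101 = 0 × 110 + 101
110 = 1 × 101 + 9
101 = 11 × 9 + 2
9 = 4 × 2 + 1
2 = 2 × 1 + 0
GCD(101, 110) = 1

LCM formula: LCM(a, b) = (a × b) / GCD(a, b)
LCM(101, 110) = (101 × 110) / 1
LCM(101, 110) = 11110 / 1
LCM(101, 110) = 11110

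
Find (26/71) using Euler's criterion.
(26/71) = 26^{35} mod 71 = -1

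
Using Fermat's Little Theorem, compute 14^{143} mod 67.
1

By Fermat's Little Theorem, a^(p-1) ≡ 1 (mod p) for prime p and gcd(a, p) = 1
Here p = 67, so 14^66 ≡ 1 (mod 67)
We can reduce the exponent: 143 mod 66 = 11
So 14^143 ≡ 14^11 (mod 67)
Computing: 14^11 mod 67 = 1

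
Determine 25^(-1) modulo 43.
25^(-1) ≡ 31 (mod 43). Verification: 25 × 31 = 775 ≡ 1 (mod 43)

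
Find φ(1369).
1332

Prime factorization: 1369 = 37^2
Using the formula φ(n) = n × Π(1 - 1/p) for each prime factor p:
φ(1369) = 1369 × (1 - 1/37)
φ(1369) = 1332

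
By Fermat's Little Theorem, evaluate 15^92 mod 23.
By Fermat: 15^{22} ≡ 1 (mod 23). 92 = 4×22 + 4. So 15^{92} ≡ 15^{4} ≡ 2 (mod 23)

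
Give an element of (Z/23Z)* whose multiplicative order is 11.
2 has order 11 mod 23 since 2^{11} ≡ 1 (mod 23) and no smaller power works.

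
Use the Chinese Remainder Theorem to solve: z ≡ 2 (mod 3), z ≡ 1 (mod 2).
M = 3 × 2 = 6. M₁ = 2, y₁ ≡ 2 (mod 3). M₂ = 3, y₂ ≡ 1 (mod 2). z = 2×2×2 + 1×3×1 ≡ 5 (mod 6)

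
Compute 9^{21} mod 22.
9

Using successive squaring:
Binary expansion of 21: 10101
Powers of 9 mod 22 (each is the square of the previous):
  9^1 ≡ 9 (mod 22)
  9^2 ≡ 9² = 81 ≡ 15 (mod 22)
  9^4 ≡ 15² = 225 ≡ 5 (mod 22)
  9^8 ≡ 5² = 25 ≡ 3 (mod 22)
  9^16 ≡ 3² = 9 ≡ 9 (mod 22)
21 = 16 + 4 + 1, so 9^21 = 9^16 × 9^4 × 9^1 ≡ 9 × 5 × 9 (mod 22)
Multiplying step by step:
  9 × 5 = 45 ≡ 1 (mod 22)
  1 × 9 = 9 ≡ 9 (mod 22)
Result: 9^21 ≡ 9 (mod 22)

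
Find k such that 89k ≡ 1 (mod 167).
89^(-1) ≡ 152 (mod 167). Verification: 89 × 152 = 13528 ≡ 1 (mod 167)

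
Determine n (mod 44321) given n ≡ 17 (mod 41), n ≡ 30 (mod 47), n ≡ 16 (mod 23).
1534

Using the Chinese Remainder Theorem:
M = product of moduli = 44321
For equation 1: M_1 = 1081, 1081 ≡ 15 (mod 41), inverse of 1081 mod 41 is 11 (check: 15 × 11 = 165 ≡ 1 (mod 41))
For equation 2: M_2 = 943, 943 ≡ 3 (mod 47), inverse of 943 mod 47 is 16 (check: 3 × 16 = 48 ≡ 1 (mod 47))
For equation 3: M_3 = 1927, 1927 ≡ 18 (mod 23), inverse of 1927 mod 23 is 9 (check: 18 × 9 = 162 ≡ 1 (mod 23))
Combine: n ≡ Σ r_i×M_i×(M_i⁻¹ mod m_i) = 17×1081×11 + 30×943×16 + 16×1927×9 = 202147 + 452640 + 277488 = 932275
932275 mod 44321 = 1534
n ≡ 1534 (mod 44321)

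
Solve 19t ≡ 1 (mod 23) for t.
17

Using Extended Euclidean Algorithm:
gcd(19, 23) = 1
Bezout coefficients: 19 × -6 + 23 × 5 = 1
So 19 × -6 ≡ 1 (mod 23)
The inverse is -6 mod 23 = 17
Verification: 19 × 17 = 323 = 14 × 23 + 1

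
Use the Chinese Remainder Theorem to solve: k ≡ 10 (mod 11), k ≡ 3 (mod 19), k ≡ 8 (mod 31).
4069

Using the Chinese Remainder Theorem:
M = product of moduli = 6479
For equation 1: M_1 = 589, 589 ≡ 6 (mod 11), inverse of 589 mod 11 is 2 (check: 6 × 2 = 12 ≡ 1 (mod 11))
For equation 2: M_2 = 341, 341 ≡ 18 (mod 19), inverse of 341 mod 19 is 18 (check: 18 × 18 = 324 ≡ 1 (mod 19))
For equation 3: M_3 = 209, 209 ≡ 23 (mod 31), inverse of 209 mod 31 is 27 (check: 23 × 27 = 621 ≡ 1 (mod 31))
Combine: k ≡ Σ r_i×M_i×(M_i⁻¹ mod m_i) = 10×589×2 + 3×341×18 + 8×209×27 = 11780 + 18414 + 45144 = 75338
75338 mod 6479 = 4069
k ≡ 4069 (mod 6479)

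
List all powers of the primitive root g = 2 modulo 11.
g^1, g^2, ..., g^{10} mod 11: {2, 4, 8, 5, 10, 9, 7, 3, 6, 1}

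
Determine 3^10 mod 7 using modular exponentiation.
10 = 8 + 2 (binary 1010). Repeated squaring mod 7: 3^1 ≡ 3; 3^2 ≡ 3² = 9 ≡ 2; 3^4 ≡ 2² = 4 ≡ 4; 3^8 ≡ 4² = 16 ≡ 2. Multiply: 3^10 = 3^8 × 3^2 ≡ 2 × 2 (mod 7): 2 × 2 = 4 ≡ 4. So 3^10 ≡ 4 (mod 7).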